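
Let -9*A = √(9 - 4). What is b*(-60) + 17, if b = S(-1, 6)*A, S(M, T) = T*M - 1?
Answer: 17 - 140*√5/3 ≈ -87.350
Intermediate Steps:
A = -√5/9 (A = -√(9 - 4)/9 = -√5/9 ≈ -0.24845)
S(M, T) = -1 + M*T (S(M, T) = M*T - 1 = -1 + M*T)
b = 7*√5/9 (b = (-1 - 1*6)*(-√5/9) = (-1 - 6)*(-√5/9) = -(-7)*√5/9 = 7*√5/9 ≈ 1.7392)
b*(-60) + 17 = (7*√5/9)*(-60) + 17 = -140*√5/3 + 17 = 17 - 140*√5/3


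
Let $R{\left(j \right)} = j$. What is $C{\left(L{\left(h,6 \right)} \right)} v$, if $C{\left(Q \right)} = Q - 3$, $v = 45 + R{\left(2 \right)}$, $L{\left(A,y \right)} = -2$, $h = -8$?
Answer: $-235$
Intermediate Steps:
$v = 47$ ($v = 45 + 2 = 47$)
$C{\left(Q \right)} = -3 + Q$ ($C{\left(Q \right)} = Q - 3 = -3 + Q$)
$C{\left(L{\left(h,6 \right)} \right)} v = \left(-3 - 2\right) 47 = \left(-5\right) 47 = -235$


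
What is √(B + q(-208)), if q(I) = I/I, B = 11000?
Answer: √11001 ≈ 104.89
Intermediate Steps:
q(I) = 1
√(B + q(-208)) = √(11000 + 1) = √11001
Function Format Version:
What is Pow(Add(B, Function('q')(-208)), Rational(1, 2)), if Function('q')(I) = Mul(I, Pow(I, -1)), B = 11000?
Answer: Pow(11001, Rational(1, 2)) ≈ 104.89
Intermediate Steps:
Function('q')(I) = 1
Pow(Add(B, Function('q')(-208)), Rational(1, 2)) = Pow(Add(11000, 1), Rational(1, 2)) = Pow(11001, Rational(1, 2))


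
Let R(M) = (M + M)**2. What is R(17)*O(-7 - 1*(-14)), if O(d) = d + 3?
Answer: 11560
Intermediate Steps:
R(M) = 4*M**2 (R(M) = (2*M)**2 = 4*M**2)
O(d) = 3 + d
R(17)*O(-7 - 1*(-14)) = (4*17**2)*(3 + (-7 - 1*(-14))) = (4*289)*(3 + (-7 + 14)) = 1156*(3 + 7) = 1156*10 = 11560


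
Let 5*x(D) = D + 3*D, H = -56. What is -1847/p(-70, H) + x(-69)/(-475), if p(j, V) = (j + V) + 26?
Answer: 176569/9500 ≈ 18.586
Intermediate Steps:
x(D) = 4*D/5 (x(D) = (D + 3*D)/5 = (4*D)/5 = 4*D/5)
p(j, V) = 26 + V + j (p(j, V) = (V + j) + 26 = 26 + V + j)
-1847/p(-70, H) + x(-69)/(-475) = -1847/(26 - 56 - 70) + ((⅘)*(-69))/(-475) = -1847/(-100) - 276/5*(-1/475) = -1847*(-1/100) + 276/2375 = 1847/100 + 276/2375 = 176569/9500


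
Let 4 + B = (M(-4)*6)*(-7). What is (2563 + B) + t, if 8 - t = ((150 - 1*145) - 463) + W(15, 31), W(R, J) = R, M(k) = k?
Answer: 3178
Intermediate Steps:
B = 164 (B = -4 - 4*6*(-7) = -4 - 24*(-7) = -4 + 168 = 164)
t = 451 (t = 8 - (((150 - 1*145) - 463) + 15) = 8 - (((150 - 145) - 463) + 15) = 8 - ((5 - 463) + 15) = 8 - (-458 + 15) = 8 - 1*(-443) = 8 + 443 = 451)
(2563 + B) + t = (2563 + 164) + 451 = 2727 + 451 = 3178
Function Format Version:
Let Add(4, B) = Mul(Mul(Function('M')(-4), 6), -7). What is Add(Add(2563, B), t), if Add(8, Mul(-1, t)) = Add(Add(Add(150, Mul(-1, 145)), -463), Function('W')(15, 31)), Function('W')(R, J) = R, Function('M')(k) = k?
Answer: 3178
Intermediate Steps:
B = 164 (B = Add(-4, Mul(Mul(-4, 6), -7)) = Add(-4, Mul(-24, -7)) = Add(-4, 168) = 164)
t = 451 (t = Add(8, Mul(-1, Add(Add(Add(150, Mul(-1, 145)), -463), 15))) = Add(8, Mul(-1, Add(Add(Add(150, -145), -463), 15))) = Add(8, Mul(-1, Add(Add(5, -463), 15))) = Add(8, Mul(-1, Add(-458, 15))) = Add(8, Mul(-1, -443)) = Add(8, 443) = 451)
Add(Add(2563, B), t) = Add(Add(2563, 164), 451) = Add(2727, 451) = 3178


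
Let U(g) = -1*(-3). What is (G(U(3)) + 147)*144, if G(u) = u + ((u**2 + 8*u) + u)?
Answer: 26784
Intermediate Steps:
U(g) = 3
G(u) = u**2 + 10*u (G(u) = u + (u**2 + 9*u) = u**2 + 10*u)
(G(U(3)) + 147)*144 = (3*(10 + 3) + 147)*144 = (3*13 + 147)*144 = (39 + 147)*144 = 186*144 = 26784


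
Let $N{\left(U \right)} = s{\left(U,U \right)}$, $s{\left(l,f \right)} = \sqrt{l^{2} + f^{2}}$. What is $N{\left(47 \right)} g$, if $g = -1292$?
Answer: $- 60724 \sqrt{2} \approx -85877.0$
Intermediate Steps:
$s{\left(l,f \right)} = \sqrt{f^{2} + l^{2}}$
$N{\left(U \right)} = \sqrt{2} \sqrt{U^{2}}$ ($N{\left(U \right)} = \sqrt{U^{2} + U^{2}} = \sqrt{2 U^{2}} = \sqrt{2} \sqrt{U^{2}}$)
$N{\left(47 \right)} g = \sqrt{2} \sqrt{47^{2}} \left(-1292\right) = \sqrt{2} \sqrt{2209} \left(-1292\right) = \sqrt{2} \cdot 47 \left(-1292\right) = 47 \sqrt{2} \left(-1292\right) = - 60724 \sqrt{2}$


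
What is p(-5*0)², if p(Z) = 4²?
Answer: 256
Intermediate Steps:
p(Z) = 16
p(-5*0)² = 16² = 256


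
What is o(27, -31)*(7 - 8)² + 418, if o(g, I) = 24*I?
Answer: -326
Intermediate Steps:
o(27, -31)*(7 - 8)² + 418 = (24*(-31))*(7 - 8)² + 418 = -744*(-1)² + 418 = -744*1 + 418 = -744 + 418 = -326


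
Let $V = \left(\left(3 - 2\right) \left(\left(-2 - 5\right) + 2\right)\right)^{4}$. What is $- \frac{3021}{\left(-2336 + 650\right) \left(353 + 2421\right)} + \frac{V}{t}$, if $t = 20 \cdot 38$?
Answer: $\frac{2566139}{3117976} \approx 0.82301$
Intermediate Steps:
$t = 760$
$V = 625$ ($V = \left(1 \left(-7 + 2\right)\right)^{4} = \left(1 \left(-5\right)\right)^{4} = \left(-5\right)^{4} = 625$)
$- \frac{3021}{\left(-2336 + 650\right) \left(353 + 2421\right)} + \frac{V}{t} = - \frac{3021}{\left(-2336 + 650\right) \left(353 + 2421\right)} + \frac{625}{760} = - \frac{3021}{\left(-1686\right) 2774} + 625 \cdot \frac{1}{760} = - \frac{3021}{-4676964} + \frac{125}{152} = \left(-3021\right) \left(- \frac{1}{4676964}\right) + \frac{125}{152} = \frac{53}{82052} + \frac{125}{152} = \frac{2566139}{3117976}$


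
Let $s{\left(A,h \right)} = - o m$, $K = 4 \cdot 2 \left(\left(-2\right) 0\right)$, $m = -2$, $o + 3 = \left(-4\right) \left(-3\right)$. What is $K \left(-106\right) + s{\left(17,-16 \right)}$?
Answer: $18$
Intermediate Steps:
$o = 9$ ($o = -3 - -12 = -3 + 12 = 9$)
$K = 0$ ($K = 8 \cdot 0 = 0$)
$s{\left(A,h \right)} = 18$ ($s{\left(A,h \right)} = \left(-1\right) 9 \left(-2\right) = \left(-9\right) \left(-2\right) = 18$)
$K \left(-106\right) + s{\left(17,-16 \right)} = 0 \left(-106\right) + 18 = 0 + 18 = 18$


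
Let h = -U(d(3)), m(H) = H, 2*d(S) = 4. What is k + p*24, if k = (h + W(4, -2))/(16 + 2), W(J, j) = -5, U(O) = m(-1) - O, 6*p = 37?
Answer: 1331/9 ≈ 147.89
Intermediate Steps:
p = 37/6 (p = (1/6)*37 = 37/6 ≈ 6.1667)
d(S) = 2 (d(S) = (1/2)*4 = 2)
U(O) = -1 - O
h = 3 (h = -(-1 - 1*2) = -(-1 - 2) = -1*(-3) = 3)
k = -1/9 (k = (3 - 5)/(16 + 2) = -2/18 = -2*1/18 = -1/9 ≈ -0.11111)
k + p*24 = -1/9 + (37/6)*24 = -1/9 + 148 = 1331/9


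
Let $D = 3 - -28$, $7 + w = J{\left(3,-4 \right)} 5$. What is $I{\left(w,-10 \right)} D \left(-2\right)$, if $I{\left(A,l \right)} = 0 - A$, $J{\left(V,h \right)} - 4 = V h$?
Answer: $-2914$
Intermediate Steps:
$J{\left(V,h \right)} = 4 + V h$
$w = -47$ ($w = -7 + \left(4 + 3 \left(-4\right)\right) 5 = -7 + \left(4 - 12\right) 5 = -7 - 40 = -47$)
$I{\left(A,l \right)} = - A$
$D = 31$ ($D = 3 + 28 = 31$)
$I{\left(w,-10 \right)} D \left(-2\right) = \left(-1\right) \left(-47\right) 31 \left(-2\right) = 47 \cdot 31 \left(-2\right) = 1457 \left(-2\right) = -2914$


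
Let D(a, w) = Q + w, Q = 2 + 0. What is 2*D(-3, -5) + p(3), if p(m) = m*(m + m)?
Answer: 12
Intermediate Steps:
Q = 2
p(m) = 2*m² (p(m) = m*(2*m) = 2*m²)
D(a, w) = 2 + w
2*D(-3, -5) + p(3) = 2*(2 - 5) + 2*3² = 2*(-3) + 2*9 = -6 + 18 = 12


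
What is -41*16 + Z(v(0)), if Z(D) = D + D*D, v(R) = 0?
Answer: -656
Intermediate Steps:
Z(D) = D + D²
-41*16 + Z(v(0)) = -41*16 + 0*(1 + 0) = -656 + 0*1 = -656 + 0 = -656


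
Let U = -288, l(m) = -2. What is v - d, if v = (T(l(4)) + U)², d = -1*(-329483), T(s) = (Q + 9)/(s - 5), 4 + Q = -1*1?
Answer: -12064267/49 ≈ -2.4621e+5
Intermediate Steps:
Q = -5 (Q = -4 - 1*1 = -4 - 1 = -5)
T(s) = 4/(-5 + s) (T(s) = (-5 + 9)/(s - 5) = 4/(-5 + s))
d = 329483
v = 4080400/49 (v = (4/(-5 - 2) - 288)² = (4/(-7) - 288)² = (4*(-⅐) - 288)² = (-4/7 - 288)² = (-2020/7)² = 4080400/49 ≈ 83274.)
v - d = 4080400/49 - 1*329483 = 4080400/49 - 329483 = -12064267/49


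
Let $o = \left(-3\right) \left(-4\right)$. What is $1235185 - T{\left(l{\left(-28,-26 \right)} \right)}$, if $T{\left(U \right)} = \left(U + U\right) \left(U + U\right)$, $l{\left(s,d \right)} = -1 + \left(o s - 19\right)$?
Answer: $728241$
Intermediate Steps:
$o = 12$
$l{\left(s,d \right)} = -20 + 12 s$ ($l{\left(s,d \right)} = -1 + \left(12 s - 19\right) = -1 + \left(-19 + 12 s\right) = -20 + 12 s$)
$T{\left(U \right)} = 4 U^{2}$ ($T{\left(U \right)} = 2 U 2 U = 4 U^{2}$)
$1235185 - T{\left(l{\left(-28,-26 \right)} \right)} = 1235185 - 4 \left(-20 + 12 \left(-28\right)\right)^{2} = 1235185 - 4 \left(-20 - 336\right)^{2} = 1235185 - 4 \left(-356\right)^{2} = 1235185 - 4 \cdot 126736 = 1235185 - 506944 = 728241$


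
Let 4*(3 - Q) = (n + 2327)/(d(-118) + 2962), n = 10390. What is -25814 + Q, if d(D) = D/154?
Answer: -290643949/11260 ≈ -25812.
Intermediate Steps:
d(D) = D/154 (d(D) = D*(1/154) = D/154)
Q = 21691/11260 (Q = 3 - (10390 + 2327)/(4*((1/154)*(-118) + 2962)) = 3 - 12717/(4*(-59/77 + 2962)) = 3 - 12717/(4*228015/77) = 3 - 12717*77/(4*228015) = 3 - ¼*12089/2815 = 3 - 12089/11260 = 21691/11260 ≈ 1.9264)
-25814 + Q = -25814 + 21691/11260 = -290643949/11260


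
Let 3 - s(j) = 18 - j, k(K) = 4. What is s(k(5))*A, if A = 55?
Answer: -605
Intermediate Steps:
s(j) = -15 + j (s(j) = 3 - (18 - j) = 3 + (-18 + j) = -15 + j)
s(k(5))*A = (-15 + 4)*55 = -11*55 = -605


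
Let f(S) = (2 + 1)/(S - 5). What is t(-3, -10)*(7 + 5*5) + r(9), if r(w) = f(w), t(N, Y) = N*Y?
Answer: 3843/4 ≈ 960.75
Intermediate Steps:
f(S) = 3/(-5 + S)
r(w) = 3/(-5 + w)
t(-3, -10)*(7 + 5*5) + r(9) = (-3*(-10))*(7 + 5*5) + 3/(-5 + 9) = 30*(7 + 25) + 3/4 = 30*32 + 3*(1/4) = 960 + 3/4 = 3843/4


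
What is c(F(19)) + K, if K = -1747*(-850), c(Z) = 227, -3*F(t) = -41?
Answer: 1485177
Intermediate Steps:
F(t) = 41/3 (F(t) = -⅓*(-41) = 41/3)
K = 1484950
c(F(19)) + K = 227 + 1484950 = 1485177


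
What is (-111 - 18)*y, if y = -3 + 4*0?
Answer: 387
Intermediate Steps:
y = -3 (y = -3 + 0 = -3)
(-111 - 18)*y = (-111 - 18)*(-3) = -129*(-3) = 387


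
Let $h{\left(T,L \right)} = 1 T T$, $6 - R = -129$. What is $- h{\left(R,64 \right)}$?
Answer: $-18225$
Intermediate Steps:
$R = 135$ ($R = 6 - -129 = 6 + 129 = 135$)
$h{\left(T,L \right)} = T^{2}$ ($h{\left(T,L \right)} = T T = T^{2}$)
$- h{\left(R,64 \right)} = - 135^{2} = \left(-1\right) 18225 = -18225$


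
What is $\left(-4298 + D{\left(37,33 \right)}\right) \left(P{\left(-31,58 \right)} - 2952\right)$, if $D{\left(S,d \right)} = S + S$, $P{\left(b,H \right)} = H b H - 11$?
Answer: $453011328$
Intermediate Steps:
$P{\left(b,H \right)} = -11 + b H^{2}$ ($P{\left(b,H \right)} = b H^{2} - 11 = -11 + b H^{2}$)
$D{\left(S,d \right)} = 2 S$
$\left(-4298 + D{\left(37,33 \right)}\right) \left(P{\left(-31,58 \right)} - 2952\right) = \left(-4298 + 2 \cdot 37\right) \left(\left(-11 - 31 \cdot 58^{2}\right) - 2952\right) = \left(-4298 + 74\right) \left(\left(-11 - 104284\right) - 2952\right) = - 4224 \left(\left(-11 - 104284\right) - 2952\right) = - 4224 \left(-104295 - 2952\right) = \left(-4224\right) \left(-107247\right) = 453011328$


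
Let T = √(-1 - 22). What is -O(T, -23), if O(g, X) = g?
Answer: -I*√23 ≈ -4.7958*I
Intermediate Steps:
T = I*√23 (T = √(-23) = I*√23 ≈ 4.7958*I)
-O(T, -23) = -I*√23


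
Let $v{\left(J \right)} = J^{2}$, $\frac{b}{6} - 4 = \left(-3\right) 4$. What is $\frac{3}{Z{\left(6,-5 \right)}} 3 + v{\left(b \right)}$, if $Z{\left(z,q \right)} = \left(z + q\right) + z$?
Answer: $\frac{16137}{7} \approx 2305.3$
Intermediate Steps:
$b = -48$ ($b = 24 + 6 \left(\left(-3\right) 4\right) = 24 + 6 \left(-12\right) = 24 - 72 = -48$)
$Z{\left(z,q \right)} = q + 2 z$ ($Z{\left(z,q \right)} = \left(q + z\right) + z = q + 2 z$)
$\frac{3}{Z{\left(6,-5 \right)}} 3 + v{\left(b \right)} = \frac{3}{-5 + 2 \cdot 6} \cdot 3 + \left(-48\right)^{2} = \frac{3}{-5 + 12} \cdot 3 + 2304 = \frac{3}{7} \cdot 3 + 2304 = \frac{9}{7} + 2304 = \frac{16137}{7}$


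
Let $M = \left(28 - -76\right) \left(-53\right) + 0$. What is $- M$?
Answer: $5512$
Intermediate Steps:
$M = -5512$ ($M = \left(28 + 76\right) \left(-53\right) + 0 = 104 \left(-53\right) + 0 = -5512 + 0 = -5512$)
$- M = \left(-1\right) \left(-5512\right) = 5512$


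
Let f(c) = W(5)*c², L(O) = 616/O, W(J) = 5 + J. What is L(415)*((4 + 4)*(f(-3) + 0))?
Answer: 88704/83 ≈ 1068.7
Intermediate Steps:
f(c) = 10*c² (f(c) = (5 + 5)*c² = 10*c²)
L(415)*((4 + 4)*(f(-3) + 0)) = (616/415)*((4 + 4)*(10*(-3)² + 0)) = (616*(1/415))*(8*(10*9 + 0)) = 616*(8*(90 + 0))/415 = 616*(8*90)/415 = (616/415)*720 = 88704/83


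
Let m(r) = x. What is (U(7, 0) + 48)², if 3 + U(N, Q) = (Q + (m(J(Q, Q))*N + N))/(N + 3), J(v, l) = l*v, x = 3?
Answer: 57121/25 ≈ 2284.8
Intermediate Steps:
m(r) = 3
U(N, Q) = -3 + (Q + 4*N)/(3 + N) (U(N, Q) = -3 + (Q + (3*N + N))/(N + 3) = -3 + (Q + 4*N)/(3 + N))
(U(7, 0) + 48)² = ((-9 + 7 + 0)/(3 + 7) + 48)² = (-2/10 + 48)² = ((⅒)*(-2) + 48)² = (-⅕ + 48)² = (239/5)² = 57121/25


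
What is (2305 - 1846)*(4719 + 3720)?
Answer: 3873501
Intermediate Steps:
(2305 - 1846)*(4719 + 3720) = 459*8439 = 3873501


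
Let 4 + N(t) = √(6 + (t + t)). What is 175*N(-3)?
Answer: -700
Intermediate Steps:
N(t) = -4 + √(6 + 2*t) (N(t) = -4 + √(6 + (t + t)) = -4 + √(6 + 2*t))
175*N(-3) = 175*(-4 + √(6 + 2*(-3))) = 175*(-4 + √(6 - 6)) = 175*(-4 + √0) = 175*(-4 + 0) = 175*(-4) = -700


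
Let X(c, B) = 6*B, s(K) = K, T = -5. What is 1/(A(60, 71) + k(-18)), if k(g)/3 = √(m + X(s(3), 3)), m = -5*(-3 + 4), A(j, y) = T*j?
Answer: -100/29961 - √13/29961 ≈ -0.0034580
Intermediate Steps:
A(j, y) = -5*j
m = -5 (m = -5*1 = -5)
k(g) = 3*√13 (k(g) = 3*√(-5 + 6*3) = 3*√(-5 + 18) = 3*√13)
1/(A(60, 71) + k(-18)) = 1/(-5*60 + 3*√13) = 1/(-300 + 3*√13)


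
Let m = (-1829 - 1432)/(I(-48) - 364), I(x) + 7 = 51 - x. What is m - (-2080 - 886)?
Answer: 810013/272 ≈ 2978.0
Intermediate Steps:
I(x) = 44 - x (I(x) = -7 + (51 - x) = 44 - x)
m = 3261/272 (m = (-1829 - 1432)/((44 - 1*(-48)) - 364) = -3261/((44 + 48) - 364) = -3261/(92 - 364) = -3261/(-272) = -3261*(-1/272) = 3261/272 ≈ 11.989)
m - (-2080 - 886) = 3261/272 - (-2080 - 886) = 3261/272 - 1*(-2966) = 3261/272 + 2966 = 810013/272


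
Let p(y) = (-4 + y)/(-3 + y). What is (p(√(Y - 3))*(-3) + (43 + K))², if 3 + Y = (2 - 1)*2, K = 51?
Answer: 1378240/169 - 14088*I/169 ≈ 8155.3 - 83.361*I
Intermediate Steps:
Y = -1 (Y = -3 + (2 - 1)*2 = -3 + 1*2 = -3 + 2 = -1)
p(y) = (-4 + y)/(-3 + y)
(p(√(Y - 3))*(-3) + (43 + K))² = (((-4 + √(-1 - 3))/(-3 + √(-1 - 3)))*(-3) + (43 + 51))² = (((-4 + √(-4))/(-3 + √(-4)))*(-3) + 94)² = (((-4 + 2*I)/(-3 + 2*I))*(-3) + 94)² = ((((-3 - 2*I)/13)*(-4 + 2*I))*(-3) + 94)² = (((-4 + 2*I)*(-3 - 2*I)/13)*(-3) + 94)² = (-3*(-4 + 2*I)*(-3 - 2*I)/13 + 94)² = (94 - 3*(-4 + 2*I)*(-3 - 2*I)/13)²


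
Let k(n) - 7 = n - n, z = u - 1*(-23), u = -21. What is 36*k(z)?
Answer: 252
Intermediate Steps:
z = 2 (z = -21 - 1*(-23) = -21 + 23 = 2)
k(n) = 7 (k(n) = 7 + (n - n) = 7 + 0 = 7)
36*k(z) = 36*7 = 252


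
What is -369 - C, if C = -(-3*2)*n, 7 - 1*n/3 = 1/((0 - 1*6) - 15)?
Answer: -3471/7 ≈ -495.86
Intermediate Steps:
n = 148/7 (n = 21 - 3/((0 - 1*6) - 15) = 21 - 3/((0 - 6) - 15) = 21 - 3/(-6 - 15) = 21 - 3/(-21) = 21 - 3*(-1/21) = 21 + ⅐ = 148/7 ≈ 21.143)
C = 888/7 (C = -(-3*2)*148/7 = -(-6)*148/7 = -1*(-888/7) = 888/7 ≈ 126.86)
-369 - C = -369 - 1*888/7 = -369 - 888/7 = -3471/7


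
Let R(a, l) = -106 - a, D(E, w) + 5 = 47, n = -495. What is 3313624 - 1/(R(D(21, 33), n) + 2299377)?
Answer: 7618780395895/2299229 ≈ 3.3136e+6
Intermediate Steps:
D(E, w) = 42 (D(E, w) = -5 + 47 = 42)
3313624 - 1/(R(D(21, 33), n) + 2299377) = 3313624 - 1/((-106 - 1*42) + 2299377) = 3313624 - 1/((-106 - 42) + 2299377) = 3313624 - 1/(-148 + 2299377) = 3313624 - 1/2299229 = 7618780395895/2299229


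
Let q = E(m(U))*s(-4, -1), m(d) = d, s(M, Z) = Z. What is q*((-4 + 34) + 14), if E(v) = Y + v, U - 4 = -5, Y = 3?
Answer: -88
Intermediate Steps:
U = -1 (U = 4 - 5 = -1)
E(v) = 3 + v
q = -2 (q = (3 - 1)*(-1) = 2*(-1) = -2)
q*((-4 + 34) + 14) = -2*((-4 + 34) + 14) = -2*(30 + 14) = -2*44 = -88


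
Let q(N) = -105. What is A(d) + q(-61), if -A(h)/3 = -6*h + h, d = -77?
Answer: -1260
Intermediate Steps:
A(h) = 15*h (A(h) = -3*(-6*h + h) = -(-15)*h = 15*h)
A(d) + q(-61) = 15*(-77) - 105 = -1155 - 105 = -1260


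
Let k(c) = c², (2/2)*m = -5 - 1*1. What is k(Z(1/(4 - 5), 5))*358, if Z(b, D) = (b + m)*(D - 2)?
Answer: 157878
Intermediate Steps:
m = -6 (m = -5 - 1*1 = -5 - 1 = -6)
Z(b, D) = (-6 + b)*(-2 + D) (Z(b, D) = (b - 6)*(D - 2) = (-6 + b)*(-2 + D))
k(Z(1/(4 - 5), 5))*358 = (12 - 6*5 - 2/(4 - 5) + 5/(4 - 5))²*358 = (12 - 30 - 2/(-1) + 5/(-1))²*358 = (12 - 30 - 2*(-1) + 5*(-1))²*358 = (12 - 30 + 2 - 5)²*358 = (-21)²*358 = 441*358 = 157878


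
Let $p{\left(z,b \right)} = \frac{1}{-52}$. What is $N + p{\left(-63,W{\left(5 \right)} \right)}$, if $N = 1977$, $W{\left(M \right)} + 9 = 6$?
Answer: $\frac{102803}{52} \approx 1977.0$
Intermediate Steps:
$W{\left(M \right)} = -3$ ($W{\left(M \right)} = -9 + 6 = -3$)
$p{\left(z,b \right)} = - \frac{1}{52}$
$N + p{\left(-63,W{\left(5 \right)} \right)} = 1977 - \frac{1}{52} = \frac{102803}{52}$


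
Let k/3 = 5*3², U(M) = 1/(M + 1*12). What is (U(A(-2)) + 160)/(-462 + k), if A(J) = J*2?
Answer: -427/872 ≈ -0.48968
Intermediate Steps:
A(J) = 2*J
U(M) = 1/(12 + M) (U(M) = 1/(M + 12) = 1/(12 + M))
k = 135 (k = 3*(5*3²) = 3*(5*9) = 3*45 = 135)
(U(A(-2)) + 160)/(-462 + k) = (1/(12 + 2*(-2)) + 160)/(-462 + 135) = (1/(12 - 4) + 160)/(-327) = (1/8 + 160)*(-1/327) = (⅛ + 160)*(-1/327) = (1281/8)*(-1/327) = -427/872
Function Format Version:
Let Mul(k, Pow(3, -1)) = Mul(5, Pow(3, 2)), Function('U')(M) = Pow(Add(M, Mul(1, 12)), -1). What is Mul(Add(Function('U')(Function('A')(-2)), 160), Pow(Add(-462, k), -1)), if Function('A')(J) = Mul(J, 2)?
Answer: Rational(-427, 872) ≈ -0.48968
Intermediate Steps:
Function('A')(J) = Mul(2, J)
Function('U')(M) = Pow(Add(12, M), -1) (Function('U')(M) = Pow(Add(M, 12), -1) = Pow(Add(12, M), -1))
k = 135 (k = Mul(3, Mul(5, Pow(3, 2))) = Mul(3, Mul(5, 9)) = Mul(3, 45) = 135)
Mul(Add(Function('U')(Function('A')(-2)), 160), Pow(Add(-462, k), -1)) = Mul(Add(Pow(Add(12, Mul(2, -2)), -1), 160), Pow(Add(-462, 135), -1)) = Mul(Add(Pow(Add(12, -4), -1), 160), Pow(-327, -1)) = Mul(Add(Pow(8, -1), 160), Rational(-1, 327)) = Mul(Add(Rational(1, 8), 160), Rational(-1, 327)) = Mul(Rational(1281, 8), Rational(-1, 327)) = Rational(-427, 872)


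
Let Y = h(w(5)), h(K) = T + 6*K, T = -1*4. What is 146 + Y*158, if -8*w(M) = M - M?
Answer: -486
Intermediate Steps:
T = -4
w(M) = 0 (w(M) = -(M - M)/8 = -⅛*0 = 0)
h(K) = -4 + 6*K
Y = -4 (Y = -4 + 6*0 = -4 + 0 = -4)
146 + Y*158 = 146 - 4*158 = 146 - 632 = -486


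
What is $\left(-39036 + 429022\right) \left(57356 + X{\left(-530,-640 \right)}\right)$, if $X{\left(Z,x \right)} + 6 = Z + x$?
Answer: $21909413480$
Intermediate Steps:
$X{\left(Z,x \right)} = -6 + Z + x$ ($X{\left(Z,x \right)} = -6 + \left(Z + x\right) = -6 + Z + x$)
$\left(-39036 + 429022\right) \left(57356 + X{\left(-530,-640 \right)}\right) = \left(-39036 + 429022\right) \left(57356 - 1176\right) = 389986 \left(57356 - 1176\right) = 389986 \cdot 56180 = 21909413480$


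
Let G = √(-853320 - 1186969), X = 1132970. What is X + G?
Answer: 1132970 + I*√2040289 ≈ 1.133e+6 + 1428.4*I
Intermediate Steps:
G = I*√2040289 (G = √(-2040289) = I*√2040289 ≈ 1428.4*I)
X + G = 1132970 + I*√2040289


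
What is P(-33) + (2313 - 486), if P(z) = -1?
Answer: 1826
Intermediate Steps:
P(-33) + (2313 - 486) = -1 + (2313 - 486) = -1 + 1827 = 1826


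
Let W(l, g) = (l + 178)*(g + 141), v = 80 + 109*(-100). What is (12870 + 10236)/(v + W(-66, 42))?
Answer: 11553/4838 ≈ 2.3880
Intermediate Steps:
v = -10820 (v = 80 - 10900 = -10820)
W(l, g) = (141 + g)*(178 + l) (W(l, g) = (178 + l)*(141 + g) = (141 + g)*(178 + l))
(12870 + 10236)/(v + W(-66, 42)) = (12870 + 10236)/(-10820 + (25098 + 141*(-66) + 178*42 + 42*(-66))) = 23106/(-10820 + (25098 - 9306 + 7476 - 2772)) = 23106/(-10820 + 20496) = 23106/9676 = 23106*(1/9676) = 11553/4838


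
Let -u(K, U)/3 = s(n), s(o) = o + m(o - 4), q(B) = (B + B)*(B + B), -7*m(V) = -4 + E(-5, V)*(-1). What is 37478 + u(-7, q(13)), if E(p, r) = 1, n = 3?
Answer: 262268/7 ≈ 37467.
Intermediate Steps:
m(V) = 5/7 (m(V) = -(-4 + 1*(-1))/7 = -(-4 - 1)/7 = -⅐*(-5) = 5/7)
q(B) = 4*B² (q(B) = (2*B)*(2*B) = 4*B²)
s(o) = 5/7 + o (s(o) = o + 5/7 = 5/7 + o)
u(K, U) = -78/7 (u(K, U) = -3*(5/7 + 3) = -3*26/7 = -78/7)
37478 + u(-7, q(13)) = 37478 - 78/7 = 262268/7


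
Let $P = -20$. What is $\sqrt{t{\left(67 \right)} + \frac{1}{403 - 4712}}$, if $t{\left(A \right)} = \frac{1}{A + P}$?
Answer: $\frac{\sqrt{863153026}}{202523} \approx 0.14507$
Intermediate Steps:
$t{\left(A \right)} = \frac{1}{-20 + A}$ ($t{\left(A \right)} = \frac{1}{A - 20} = \frac{1}{-20 + A}$)
$\sqrt{t{\left(67 \right)} + \frac{1}{403 - 4712}} = \sqrt{\frac{1}{-20 + 67} + \frac{1}{403 - 4712}} = \sqrt{\frac{1}{47} + \frac{1}{-4309}} = \sqrt{\frac{1}{47} - \frac{1}{4309}} = \sqrt{\frac{4262}{202523}} = \frac{\sqrt{863153026}}{202523}$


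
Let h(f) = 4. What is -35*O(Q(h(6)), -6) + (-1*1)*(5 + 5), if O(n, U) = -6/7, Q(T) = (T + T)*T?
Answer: 20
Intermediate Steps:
Q(T) = 2*T² (Q(T) = (2*T)*T = 2*T²)
O(n, U) = -6/7 (O(n, U) = -6*⅐ = -6/7)
-35*O(Q(h(6)), -6) + (-1*1)*(5 + 5) = -35*(-6/7) + (-1*1)*(5 + 5) = 30 - 1*10 = 30 - 10 = 20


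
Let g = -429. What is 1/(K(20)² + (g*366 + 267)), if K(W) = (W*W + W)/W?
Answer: -1/156306 ≈ -6.3977e-6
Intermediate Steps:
K(W) = (W + W²)/W (K(W) = (W² + W)/W = (W + W²)/W)
1/(K(20)² + (g*366 + 267)) = 1/((1 + 20)² + (-429*366 + 267)) = 1/(21² + (-157014 + 267)) = 1/(441 - 156747) = 1/(-156306) = -1/156306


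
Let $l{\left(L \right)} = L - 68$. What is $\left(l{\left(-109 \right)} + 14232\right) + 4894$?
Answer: $18949$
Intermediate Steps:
$l{\left(L \right)} = -68 + L$
$\left(l{\left(-109 \right)} + 14232\right) + 4894 = \left(\left(-68 - 109\right) + 14232\right) + 4894 = \left(-177 + 14232\right) + 4894 = 14055 + 4894 = 18949$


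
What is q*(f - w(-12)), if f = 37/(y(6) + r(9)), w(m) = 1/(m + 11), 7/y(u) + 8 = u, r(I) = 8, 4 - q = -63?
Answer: 5561/9 ≈ 617.89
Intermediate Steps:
q = 67 (q = 4 - 1*(-63) = 4 + 63 = 67)
y(u) = 7/(-8 + u)
w(m) = 1/(11 + m)
f = 74/9 (f = 37/(7/(-8 + 6) + 8) = 37/(7/(-2) + 8) = 37/(7*(-1/2) + 8) = 37/(-7/2 + 8) = 37/(9/2) = 37*(2/9) = 74/9 ≈ 8.2222)
q*(f - w(-12)) = 67*(74/9 - 1/(11 - 12)) = 67*(74/9 - 1/(-1)) = 67*(74/9 - 1*(-1)) = 67*(74/9 + 1) = 67*(83/9) = 5561/9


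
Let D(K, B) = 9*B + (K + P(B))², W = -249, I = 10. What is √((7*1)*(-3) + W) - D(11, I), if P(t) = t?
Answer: -531 + 3*I*√30 ≈ -531.0 + 16.432*I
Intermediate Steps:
D(K, B) = (B + K)² + 9*B (D(K, B) = 9*B + (K + B)² = 9*B + (B + K)² = (B + K)² + 9*B)
√((7*1)*(-3) + W) - D(11, I) = √((7*1)*(-3) - 249) - ((10 + 11)² + 9*10) = √(7*(-3) - 249) - (21² + 90) = √(-21 - 249) - (441 + 90) = √(-270) - 1*531 = 3*I*√30 - 531 = -531 + 3*I*√30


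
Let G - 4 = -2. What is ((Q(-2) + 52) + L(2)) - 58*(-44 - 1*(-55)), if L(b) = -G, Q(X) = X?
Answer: -590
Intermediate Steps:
G = 2 (G = 4 - 2 = 2)
L(b) = -2 (L(b) = -1*2 = -2)
((Q(-2) + 52) + L(2)) - 58*(-44 - 1*(-55)) = ((-2 + 52) - 2) - 58*(-44 - 1*(-55)) = (50 - 2) - 58*(-44 + 55) = 48 - 58*11 = 48 - 638 = -590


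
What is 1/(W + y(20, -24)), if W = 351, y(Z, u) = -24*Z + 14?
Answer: -1/115 ≈ -0.0086956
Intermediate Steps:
y(Z, u) = 14 - 24*Z
1/(W + y(20, -24)) = 1/(351 + (14 - 24*20)) = 1/(351 + (14 - 480)) = 1/(351 - 466) = 1/(-115) = -1/115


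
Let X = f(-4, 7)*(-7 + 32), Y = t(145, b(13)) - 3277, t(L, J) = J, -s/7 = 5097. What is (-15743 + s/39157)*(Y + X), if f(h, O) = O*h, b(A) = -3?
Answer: 2453607633400/39157 ≈ 6.2661e+7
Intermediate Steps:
s = -35679 (s = -7*5097 = -35679)
Y = -3280 (Y = -3 - 3277 = -3280)
X = -700 (X = (7*(-4))*(-7 + 32) = -28*25 = -700)
(-15743 + s/39157)*(Y + X) = (-15743 - 35679/39157)*(-3280 - 700) = (-15743 - 35679*1/39157)*(-3980) = (-15743 - 35679/39157)*(-3980) = -616484330/39157*(-3980) = 2453607633400/39157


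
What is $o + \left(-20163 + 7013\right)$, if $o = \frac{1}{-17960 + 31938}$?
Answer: $- \frac{183810699}{13978} \approx -13150.0$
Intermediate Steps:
$o = \frac{1}{13978} \approx 7.1541 \cdot 10^{-5}$
$o + \left(-20163 + 7013\right) = \frac{1}{13978} + \left(-20163 + 7013\right) = \frac{1}{13978} - 13150 = - \frac{183810699}{13978}$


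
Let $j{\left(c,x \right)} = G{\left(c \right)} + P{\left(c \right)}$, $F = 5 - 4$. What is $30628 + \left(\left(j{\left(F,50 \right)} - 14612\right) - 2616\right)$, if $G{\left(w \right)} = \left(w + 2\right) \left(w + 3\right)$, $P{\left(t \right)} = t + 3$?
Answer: $13416$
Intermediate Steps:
$F = 1$ ($F = 5 - 4 = 1$)
$P{\left(t \right)} = 3 + t$
$G{\left(w \right)} = \left(2 + w\right) \left(3 + w\right)$
$j{\left(c,x \right)} = 9 + c^{2} + 6 c$ ($j{\left(c,x \right)} = \left(6 + c^{2} + 5 c\right) + \left(3 + c\right) = 9 + c^{2} + 6 c$)
$30628 + \left(\left(j{\left(F,50 \right)} - 14612\right) - 2616\right) = 30628 + \left(\left(\left(9 + 1^{2} + 6 \cdot 1\right) - 14612\right) - 2616\right) = 30628 + \left(\left(\left(9 + 1 + 6\right) - 14612\right) - 2616\right) = 30628 + \left(\left(16 - 14612\right) - 2616\right) = 30628 - 17212 = 13416$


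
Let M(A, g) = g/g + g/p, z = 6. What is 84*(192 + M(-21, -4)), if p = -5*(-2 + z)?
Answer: 81144/5 ≈ 16229.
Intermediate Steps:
p = -20 (p = -5*(-2 + 6) = -5*4 = -20)
M(A, g) = 1 - g/20 (M(A, g) = g/g + g/(-20) = 1 + g*(-1/20) = 1 - g/20)
84*(192 + M(-21, -4)) = 84*(192 + (1 - 1/20*(-4))) = 84*(192 + (1 + ⅕)) = 84*(192 + 6/5) = 84*(966/5) = 81144/5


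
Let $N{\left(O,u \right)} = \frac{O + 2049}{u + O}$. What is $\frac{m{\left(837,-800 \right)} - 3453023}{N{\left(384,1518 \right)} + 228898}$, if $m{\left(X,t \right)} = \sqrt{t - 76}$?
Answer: $- \frac{2189216582}{145122143} + \frac{1268 i \sqrt{219}}{145122143} \approx -15.085 + 0.0001293 i$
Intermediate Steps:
$m{\left(X,t \right)} = \sqrt{-76 + t}$
$N{\left(O,u \right)} = \frac{2049 + O}{O + u}$
$\frac{m{\left(837,-800 \right)} - 3453023}{N{\left(384,1518 \right)} + 228898} = \frac{\sqrt{-76 - 800} - 3453023}{\frac{2049 + 384}{384 + 1518} + 228898} = \frac{\sqrt{-876} - 3453023}{\frac{1}{1902} \cdot 2433 + 228898} = \frac{2 i \sqrt{219} - 3453023}{\frac{1}{1902} \cdot 2433 + 228898} = \frac{-3453023 + 2 i \sqrt{219}}{\frac{811}{634} + 228898} = \frac{-3453023 + 2 i \sqrt{219}}{\frac{145122143}{634}} = \left(-3453023 + 2 i \sqrt{219}\right) \frac{634}{145122143} = - \frac{2189216582}{145122143} + \frac{1268 i \sqrt{219}}{145122143}$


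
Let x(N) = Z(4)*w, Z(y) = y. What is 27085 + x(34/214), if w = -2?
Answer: 27077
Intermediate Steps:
x(N) = -8 (x(N) = 4*(-2) = -8)
27085 + x(34/214) = 27085 - 8 = 27077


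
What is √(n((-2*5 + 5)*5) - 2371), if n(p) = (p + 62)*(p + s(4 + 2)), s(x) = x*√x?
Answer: √(-3296 + 222*√6) ≈ 52.462*I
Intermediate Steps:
s(x) = x^(3/2)
n(p) = (62 + p)*(p + 6*√6) (n(p) = (p + 62)*(p + (4 + 2)^(3/2)) = (62 + p)*(p + 6^(3/2)) = (62 + p)*(p + 6*√6))
√(n((-2*5 + 5)*5) - 2371) = √((((-2*5 + 5)*5)² + 62*((-2*5 + 5)*5) + 372*√6 + 6*((-2*5 + 5)*5)*√6) - 2371) = √((((-10 + 5)*5)² + 62*((-10 + 5)*5) + 372*√6 + 6*((-10 + 5)*5)*√6) - 2371) = √(((-5*5)² + 62*(-5*5) + 372*√6 + 6*(-5*5)*√6) - 2371) = √(((-25)² + 62*(-25) + 372*√6 + 6*(-25)*√6) - 2371) = √((625 - 1550 + 372*√6 - 150*√6) - 2371) = √((-925 + 222*√6) - 2371) = √(-3296 + 222*√6)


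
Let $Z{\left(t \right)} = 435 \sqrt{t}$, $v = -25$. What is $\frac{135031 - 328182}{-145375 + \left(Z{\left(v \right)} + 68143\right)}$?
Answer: $\frac{4972479344}{1989837483} + \frac{140034475 i}{1989837483} \approx 2.4989 + 0.070375 i$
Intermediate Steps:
$\frac{135031 - 328182}{-145375 + \left(Z{\left(v \right)} + 68143\right)} = \frac{135031 - 328182}{-145375 + \left(435 \sqrt{-25} + 68143\right)} = - \frac{193151}{-145375 + \left(435 \cdot 5 i + 68143\right)} = - \frac{193151}{-145375 + \left(2175 i + 68143\right)} = - \frac{193151}{-145375 + \left(68143 + 2175 i\right)} = - \frac{193151}{-77232 + 2175 i} = - 193151 \frac{-77232 - 2175 i}{5969512449} = - \frac{193151 \left(-77232 - 2175 i\right)}{5969512449}$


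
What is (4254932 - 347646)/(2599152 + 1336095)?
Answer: 3907286/3935247 ≈ 0.99290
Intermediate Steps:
(4254932 - 347646)/(2599152 + 1336095) = 3907286/3935247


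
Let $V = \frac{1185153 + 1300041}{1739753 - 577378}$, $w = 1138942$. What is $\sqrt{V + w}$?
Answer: $\frac{2 \sqrt{15388452386920945}}{232475} \approx 1067.2$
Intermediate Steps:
$V = \frac{2485194}{1162375} \approx 2.138$
$\sqrt{V + w} = \sqrt{\frac{2485194}{1162375} + 1138942} = \sqrt{\frac{1323880192444}{1162375}} = \frac{2 \sqrt{15388452386920945}}{232475}$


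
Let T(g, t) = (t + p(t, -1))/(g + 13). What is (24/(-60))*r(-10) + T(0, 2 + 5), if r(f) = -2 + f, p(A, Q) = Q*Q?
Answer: 352/65 ≈ 5.4154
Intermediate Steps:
p(A, Q) = Q**2
T(g, t) = (1 + t)/(13 + g) (T(g, t) = (t + (-1)**2)/(g + 13) = (t + 1)/(13 + g) = (1 + t)/(13 + g))
(24/(-60))*r(-10) + T(0, 2 + 5) = (24/(-60))*(-2 - 10) + (1 + (2 + 5))/(13 + 0) = (24*(-1/60))*(-12) + (1 + 7)/13 = -2/5*(-12) + (1/13)*8 = 24/5 + 8/13 = 352/65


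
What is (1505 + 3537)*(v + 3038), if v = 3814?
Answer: 34547784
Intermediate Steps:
(1505 + 3537)*(v + 3038) = (1505 + 3537)*(3814 + 3038) = 5042*6852 = 34547784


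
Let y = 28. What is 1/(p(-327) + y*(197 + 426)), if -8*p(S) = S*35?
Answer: 8/150997 ≈ 5.2981e-5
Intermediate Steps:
p(S) = -35*S/8 (p(S) = -S*35/8 = -35*S/8)
1/(p(-327) + y*(197 + 426)) = 1/(-35/8*(-327) + 28*(197 + 426)) = 1/(11445/8 + 28*623) = 1/(11445/8 + 17444) = 1/(150997/8) = 8/150997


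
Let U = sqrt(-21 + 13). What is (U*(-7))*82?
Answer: -1148*I*sqrt(2) ≈ -1623.5*I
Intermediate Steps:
U = 2*I*sqrt(2) (U = sqrt(-8) = 2*I*sqrt(2) ≈ 2.8284*I)
(U*(-7))*82 = ((2*I*sqrt(2))*(-7))*82 = -14*I*sqrt(2)*82 = -1148*I*sqrt(2)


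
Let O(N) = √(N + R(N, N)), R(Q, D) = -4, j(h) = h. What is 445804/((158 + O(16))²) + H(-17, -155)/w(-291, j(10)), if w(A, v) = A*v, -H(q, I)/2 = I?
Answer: 50325155210/2830894851 - 8804629*√3/19456322 ≈ 16.993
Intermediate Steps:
H(q, I) = -2*I
O(N) = √(-4 + N) (O(N) = √(N - 4) = √(-4 + N))
445804/((158 + O(16))²) + H(-17, -155)/w(-291, j(10)) = 445804/((158 + √(-4 + 16))²) + (-2*(-155))/((-291*10)) = 445804/((158 + √12)²) + 310/(-2910) = 445804/((158 + 2*√3)²) + 310*(-1/2910) = 445804/(158 + 2*√3)² - 31/291 = -31/291 + 445804/(158 + 2*√3)²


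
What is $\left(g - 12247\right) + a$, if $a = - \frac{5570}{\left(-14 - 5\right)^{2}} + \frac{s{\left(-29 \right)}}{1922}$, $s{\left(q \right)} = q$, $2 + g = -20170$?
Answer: $- \frac{22504379807}{693842} \approx -32434.0$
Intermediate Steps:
$g = -20172$ ($g = -2 - 20170 = -20172$)
$a = - \frac{10716009}{693842}$ ($a = - \frac{5570}{\left(-14 - 5\right)^{2}} - \frac{29}{1922} = - \frac{5570}{\left(-19\right)^{2}} - \frac{29}{1922} = - \frac{5570}{361} - \frac{29}{1922} = - \frac{10716009}{693842} \approx -15.444$)
$\left(g - 12247\right) + a = \left(-20172 - 12247\right) - \frac{10716009}{693842} = -32419 - \frac{10716009}{693842} = - \frac{22504379807}{693842}$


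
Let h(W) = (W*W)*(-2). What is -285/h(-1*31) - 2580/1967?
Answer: -4398165/3780574 ≈ -1.1634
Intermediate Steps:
h(W) = -2*W² (h(W) = W²*(-2) = -2*W²)
-285/h(-1*31) - 2580/1967 = -285/((-2*(-1*31)²)) - 2580/1967 = -285/((-2*(-31)²)) - 2580*1/1967 = -285/((-2*961)) - 2580/1967 = -285/(-1922) - 2580/1967 = -285*(-1/1922) - 2580/1967 = 285/1922 - 2580/1967 = -4398165/3780574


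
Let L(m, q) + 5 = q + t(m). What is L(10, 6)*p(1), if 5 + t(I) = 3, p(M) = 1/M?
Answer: -1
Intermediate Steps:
t(I) = -2 (t(I) = -5 + 3 = -2)
L(m, q) = -7 + q (L(m, q) = -5 + (q - 2) = -5 + (-2 + q) = -7 + q)
L(10, 6)*p(1) = (-7 + 6)/1 = -1*1 = -1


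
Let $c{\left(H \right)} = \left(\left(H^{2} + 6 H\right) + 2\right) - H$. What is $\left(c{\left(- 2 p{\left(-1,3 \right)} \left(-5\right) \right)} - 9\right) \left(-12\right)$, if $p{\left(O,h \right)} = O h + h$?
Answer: $84$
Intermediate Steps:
$p{\left(O,h \right)} = h + O h$
$c{\left(H \right)} = 2 + H^{2} + 5 H$ ($c{\left(H \right)} = \left(2 + H^{2} + 6 H\right) - H = 2 + H^{2} + 5 H$)
$\left(c{\left(- 2 p{\left(-1,3 \right)} \left(-5\right) \right)} - 9\right) \left(-12\right) = \left(\left(2 + \left(- 2 \cdot 3 \left(1 - 1\right) \left(-5\right)\right)^{2} + 5 - 2 \cdot 3 \left(1 - 1\right) \left(-5\right)\right) - 9\right) \left(-12\right) = \left(\left(2 + \left(- 2 \cdot 3 \cdot 0 \left(-5\right)\right)^{2} + 5 - 2 \cdot 3 \cdot 0 \left(-5\right)\right) - 9\right) \left(-12\right) = \left(\left(2 + \left(\left(-2\right) 0 \left(-5\right)\right)^{2} + 5 \left(-2\right) 0 \left(-5\right)\right) - 9\right) \left(-12\right) = \left(\left(2 + \left(0 \left(-5\right)\right)^{2} + 5 \cdot 0 \left(-5\right)\right) - 9\right) \left(-12\right) = \left(\left(2 + 0^{2} + 5 \cdot 0\right) - 9\right) \left(-12\right) = \left(\left(2 + 0 + 0\right) - 9\right) \left(-12\right) = \left(2 - 9\right) \left(-12\right) = \left(-7\right) \left(-12\right) = 84$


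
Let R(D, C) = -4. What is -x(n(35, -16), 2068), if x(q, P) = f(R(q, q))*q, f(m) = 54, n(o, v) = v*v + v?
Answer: -12960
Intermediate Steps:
n(o, v) = v + v**2 (n(o, v) = v**2 + v = v + v**2)
x(q, P) = 54*q
-x(n(35, -16), 2068) = -54*(-16*(1 - 16)) = -54*(-16*(-15)) = -54*240 = -1*12960 = -12960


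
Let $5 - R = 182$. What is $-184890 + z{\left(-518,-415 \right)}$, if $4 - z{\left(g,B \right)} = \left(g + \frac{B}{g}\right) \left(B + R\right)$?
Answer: $- \frac{3437474}{7} \approx -4.9107 \cdot 10^{5}$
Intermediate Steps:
$R = -177$ ($R = 5 - 182 = -177$)
$z{\left(g,B \right)} = 4 - \left(-177 + B\right) \left(g + \frac{B}{g}\right)$ ($z{\left(g,B \right)} = 4 - \left(g + \frac{B}{g}\right) \left(B - 177\right) = 4 - \left(g + \frac{B}{g}\right) \left(-177 + B\right) = 4 - \left(-177 + B\right) \left(g + \frac{B}{g}\right)$)
$-184890 + z{\left(-518,-415 \right)} = -184890 + \frac{- \left(-415\right)^{2} + 177 \left(-415\right) - 518 \left(4 + 177 \left(-518\right) - \left(-415\right) \left(-518\right)\right)}{-518} = -184890 - \frac{\left(-1\right) 172225 - 73455 - 518 \left(4 - 91686 - 214970\right)}{518} = -184890 - \frac{-172225 - 73455 - -158845736}{518} = -184890 - \frac{-172225 - 73455 + 158845736}{518} = -184890 - \frac{2143244}{7} = - \frac{3437474}{7}$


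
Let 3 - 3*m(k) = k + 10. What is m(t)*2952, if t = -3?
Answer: -3936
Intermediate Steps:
m(k) = -7/3 - k/3 (m(k) = 1 - (k + 10)/3 = 1 - (10 + k)/3 = 1 + (-10/3 - k/3) = -7/3 - k/3)
m(t)*2952 = (-7/3 - ⅓*(-3))*2952 = (-7/3 + 1)*2952 = -4/3*2952 = -3936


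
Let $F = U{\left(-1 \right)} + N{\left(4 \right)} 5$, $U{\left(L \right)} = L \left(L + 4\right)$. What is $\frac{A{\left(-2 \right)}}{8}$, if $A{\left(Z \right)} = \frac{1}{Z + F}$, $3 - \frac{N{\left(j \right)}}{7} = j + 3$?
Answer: $- \frac{1}{1160} \approx -0.00086207$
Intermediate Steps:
$N{\left(j \right)} = - 7 j$ ($N{\left(j \right)} = 21 - 7 \left(j + 3\right) = 21 - 7 \left(3 + j\right) = 21 - \left(21 + 7 j\right) = - 7 j$)
$U{\left(L \right)} = L \left(4 + L\right)$
$F = -143$ ($F = - (4 - 1) + \left(-7\right) 4 \cdot 5 = \left(-1\right) 3 - 140 = -3 - 140 = -143$)
$A{\left(Z \right)} = \frac{1}{-143 + Z}$ ($A{\left(Z \right)} = \frac{1}{Z - 143} = \frac{1}{-143 + Z}$)
$\frac{A{\left(-2 \right)}}{8} = \frac{1}{\left(-143 - 2\right) 8} = \frac{1}{-145} \cdot \frac{1}{8} = \left(- \frac{1}{145}\right) \frac{1}{8} = - \frac{1}{1160}$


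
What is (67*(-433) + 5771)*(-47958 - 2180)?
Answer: 1165207120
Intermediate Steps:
(67*(-433) + 5771)*(-47958 - 2180) = (-29011 + 5771)*(-50138) = -23240*(-50138) = 1165207120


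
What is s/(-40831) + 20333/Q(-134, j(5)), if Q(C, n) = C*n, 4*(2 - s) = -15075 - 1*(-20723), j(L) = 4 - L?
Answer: 830405663/5471354 ≈ 151.77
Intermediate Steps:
s = -1410 (s = 2 - (-15075 - 1*(-20723))/4 = 2 - (-15075 + 20723)/4 = 2 - 1/4*5648 = 2 - 1412 = -1410)
s/(-40831) + 20333/Q(-134, j(5)) = -1410/(-40831) + 20333/((-134*(4 - 1*5))) = -1410*(-1/40831) + 20333/((-134*(4 - 5))) = 1410/40831 + 20333/((-134*(-1))) = 1410/40831 + 20333/134 = 830405663/5471354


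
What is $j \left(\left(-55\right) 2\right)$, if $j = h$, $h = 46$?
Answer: $-5060$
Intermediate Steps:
$j = 46$
$j \left(\left(-55\right) 2\right) = 46 \left(\left(-55\right) 2\right) = 46 \left(-110\right) = -5060$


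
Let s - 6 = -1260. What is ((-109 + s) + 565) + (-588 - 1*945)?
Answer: -2331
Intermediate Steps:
s = -1254 (s = 6 - 1260 = -1254)
((-109 + s) + 565) + (-588 - 1*945) = ((-109 - 1254) + 565) + (-588 - 1*945) = (-1363 + 565) + (-588 - 945) = -798 - 1533 = -2331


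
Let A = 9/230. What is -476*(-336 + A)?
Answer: 18390498/115 ≈ 1.5992e+5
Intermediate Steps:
A = 9/230 (A = 9*(1/230) = 9/230 ≈ 0.039130)
-476*(-336 + A) = -476*(-336 + 9/230) = -476*(-77271/230) = 18390498/115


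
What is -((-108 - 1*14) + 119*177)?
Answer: -20941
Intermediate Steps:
-((-108 - 1*14) + 119*177) = -((-108 - 14) + 21063) = -(-122 + 21063) = -1*20941 = -20941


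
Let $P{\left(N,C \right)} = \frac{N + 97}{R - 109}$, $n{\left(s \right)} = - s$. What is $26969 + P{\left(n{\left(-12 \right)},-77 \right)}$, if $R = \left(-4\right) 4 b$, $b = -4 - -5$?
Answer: $\frac{3371016}{125} \approx 26968.0$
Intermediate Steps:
$b = 1$ ($b = -4 + 5 = 1$)
$R = -16$ ($R = \left(-4\right) 4 \cdot 1 = \left(-16\right) 1 = -16$)
$P{\left(N,C \right)} = - \frac{97}{125} - \frac{N}{125}$ ($P{\left(N,C \right)} = \frac{N + 97}{-16 - 109} = \frac{97 + N}{-125} = \left(97 + N\right) \left(- \frac{1}{125}\right) = - \frac{97}{125} - \frac{N}{125}$)
$26969 + P{\left(n{\left(-12 \right)},-77 \right)} = 26969 - \left(\frac{97}{125} + \frac{\left(-1\right) \left(-12\right)}{125}\right) = 26969 - \frac{109}{125} = \frac{3371016}{125}$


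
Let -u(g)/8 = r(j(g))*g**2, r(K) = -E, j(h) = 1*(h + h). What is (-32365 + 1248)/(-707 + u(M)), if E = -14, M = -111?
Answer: 31117/1380659 ≈ 0.022538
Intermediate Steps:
j(h) = 2*h (j(h) = 1*(2*h) = 2*h)
r(K) = 14 (r(K) = -1*(-14) = 14)
u(g) = -112*g**2
(-32365 + 1248)/(-707 + u(M)) = (-32365 + 1248)/(-707 - 112*(-111)**2) = -31117/(-707 - 112*12321) = -31117/(-707 - 1379952) = -31117/(-1380659) = -31117*(-1/1380659) = 31117/1380659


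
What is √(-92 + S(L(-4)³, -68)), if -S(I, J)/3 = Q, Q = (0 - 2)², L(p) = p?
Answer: 2*I*√26 ≈ 10.198*I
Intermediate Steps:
Q = 4 (Q = (-2)² = 4)
S(I, J) = -12 (S(I, J) = -3*4 = -12)
√(-92 + S(L(-4)³, -68)) = √(-92 - 12) = √(-104) = 2*I*√26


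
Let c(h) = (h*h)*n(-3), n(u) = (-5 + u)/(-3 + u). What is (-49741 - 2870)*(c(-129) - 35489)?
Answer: 699778911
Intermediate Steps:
n(u) = (-5 + u)/(-3 + u)
c(h) = 4*h²/3 (c(h) = (h*h)*((-5 - 3)/(-3 - 3)) = h²*(-8/(-6)) = h²*(-⅙*(-8)) = h²*(4/3) = 4*h²/3)
(-49741 - 2870)*(c(-129) - 35489) = (-49741 - 2870)*((4/3)*(-129)² - 35489) = -52611*((4/3)*16641 - 35489) = -52611*(22188 - 35489) = -52611*(-13301) = 699778911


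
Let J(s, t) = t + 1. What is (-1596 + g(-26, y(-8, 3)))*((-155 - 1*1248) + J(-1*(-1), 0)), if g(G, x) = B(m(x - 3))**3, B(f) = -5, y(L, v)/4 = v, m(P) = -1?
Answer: 2412842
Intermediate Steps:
y(L, v) = 4*v
J(s, t) = 1 + t
g(G, x) = -125 (g(G, x) = (-5)**3 = -125)
(-1596 + g(-26, y(-8, 3)))*((-155 - 1*1248) + J(-1*(-1), 0)) = (-1596 - 125)*((-155 - 1*1248) + (1 + 0)) = -1721*((-155 - 1248) + 1) = -1721*(-1403 + 1) = -1721*(-1402) = 2412842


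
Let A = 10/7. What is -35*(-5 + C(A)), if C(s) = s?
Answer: 125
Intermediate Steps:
A = 10/7 (A = 10*(⅐) = 10/7 ≈ 1.4286)
-35*(-5 + C(A)) = -35*(-5 + 10/7) = -35*(-25/7) = 125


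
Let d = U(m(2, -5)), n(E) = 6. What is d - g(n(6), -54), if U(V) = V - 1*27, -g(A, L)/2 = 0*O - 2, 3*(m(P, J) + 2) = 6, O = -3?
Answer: -31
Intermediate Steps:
m(P, J) = 0 (m(P, J) = -2 + (⅓)*6 = -2 + 2 = 0)
g(A, L) = 4 (g(A, L) = -2*(0*(-3) - 2) = -2*(0 - 2) = -2*(-2) = 4)
U(V) = -27 + V (U(V) = V - 27 = -27 + V)
d = -27 (d = -27 + 0 = -27)
d - g(n(6), -54) = -27 - 1*4 = -27 - 4 = -31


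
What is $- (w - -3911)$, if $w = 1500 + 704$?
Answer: $-6115$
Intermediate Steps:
$w = 2204$
$- (w - -3911) = - (2204 - -3911) = - (2204 + 3911) = \left(-1\right) 6115 = -6115$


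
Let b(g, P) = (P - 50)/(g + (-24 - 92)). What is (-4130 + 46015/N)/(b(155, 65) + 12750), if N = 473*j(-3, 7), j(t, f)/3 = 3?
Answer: -45592027/141123807 ≈ -0.32306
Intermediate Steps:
j(t, f) = 9 (j(t, f) = 3*3 = 9)
N = 4257 (N = 473*9 = 4257)
b(g, P) = (-50 + P)/(-116 + g) (b(g, P) = (-50 + P)/(g - 116) = (-50 + P)/(-116 + g))
(-4130 + 46015/N)/(b(155, 65) + 12750) = (-4130 + 46015/4257)/((-50 + 65)/(-116 + 155) + 12750) = (-4130 + 46015*(1/4257))/(15/39 + 12750) = (-4130 + 46015/4257)/((1/39)*15 + 12750) = -17535395/(4257*(5/13 + 12750)) = -17535395/(4257*165755/13) = -17535395/4257*13/165755 = -45592027/141123807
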